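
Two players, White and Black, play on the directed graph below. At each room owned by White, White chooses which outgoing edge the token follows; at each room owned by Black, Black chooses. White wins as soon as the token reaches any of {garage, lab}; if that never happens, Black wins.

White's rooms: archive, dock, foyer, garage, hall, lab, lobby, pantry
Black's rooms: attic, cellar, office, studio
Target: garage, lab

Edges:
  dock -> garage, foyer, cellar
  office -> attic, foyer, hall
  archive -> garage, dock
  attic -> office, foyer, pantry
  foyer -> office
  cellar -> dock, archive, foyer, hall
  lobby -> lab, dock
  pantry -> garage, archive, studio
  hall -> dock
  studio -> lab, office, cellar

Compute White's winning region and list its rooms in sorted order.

archive, dock, garage, hall, lab, lobby, pantry

A0 = {garage, lab}
A1: add {archive, dock, lobby, pantry} — dock (White) has dock→garage; archive (White) has archive→garage; lobby (White) has lobby→lab; pantry (White) has pantry→garage.
A2: add {hall} — hall (White) has hall→dock.
A3 = A2; e.g. office (Black) can still go to attic. Fixed point.
White's winning region = {archive, dock, garage, hall, lab, lobby, pantry}.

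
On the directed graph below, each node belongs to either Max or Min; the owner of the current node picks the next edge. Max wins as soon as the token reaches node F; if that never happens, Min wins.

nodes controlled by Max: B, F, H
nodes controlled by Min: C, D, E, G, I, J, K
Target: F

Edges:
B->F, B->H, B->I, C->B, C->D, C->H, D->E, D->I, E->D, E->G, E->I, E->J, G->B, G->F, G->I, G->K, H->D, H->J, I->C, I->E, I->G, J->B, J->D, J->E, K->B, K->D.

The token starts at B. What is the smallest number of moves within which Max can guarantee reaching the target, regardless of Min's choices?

A0 = {F}
A1: add {B} — B (Max) has B→F.
A2 = A1; e.g. C (Min) can still go to D. Fixed point.
B enters the attractor at level 1, so Max can force the target in 1 move from there.

1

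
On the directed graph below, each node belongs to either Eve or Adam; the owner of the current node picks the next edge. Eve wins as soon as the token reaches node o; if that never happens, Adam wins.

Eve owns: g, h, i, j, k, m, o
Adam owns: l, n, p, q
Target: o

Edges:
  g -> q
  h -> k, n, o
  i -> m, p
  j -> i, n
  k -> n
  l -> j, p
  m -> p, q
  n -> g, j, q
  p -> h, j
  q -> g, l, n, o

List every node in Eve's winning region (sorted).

A0 = {o}
A1: add {h} — h (Eve) has h→o.
A2 = A1; e.g. g (Eve) has no edge into A1. Fixed point.
Eve's winning region = {h, o}.

h, o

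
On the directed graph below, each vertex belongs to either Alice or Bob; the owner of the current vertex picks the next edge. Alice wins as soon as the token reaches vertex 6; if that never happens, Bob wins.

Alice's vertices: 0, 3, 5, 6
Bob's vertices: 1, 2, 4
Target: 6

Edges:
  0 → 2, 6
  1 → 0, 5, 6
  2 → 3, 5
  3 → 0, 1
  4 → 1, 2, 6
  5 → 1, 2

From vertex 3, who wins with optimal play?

Alice

A0 = {6}
A1: add {0} — 0 (Alice) has 0→6.
A2: add {3} — 3 (Alice) has 3→0.
A3 = A2; e.g. 1 (Bob) can still go to 5. Fixed point.
3 ∈ A2, so Alice can force the target.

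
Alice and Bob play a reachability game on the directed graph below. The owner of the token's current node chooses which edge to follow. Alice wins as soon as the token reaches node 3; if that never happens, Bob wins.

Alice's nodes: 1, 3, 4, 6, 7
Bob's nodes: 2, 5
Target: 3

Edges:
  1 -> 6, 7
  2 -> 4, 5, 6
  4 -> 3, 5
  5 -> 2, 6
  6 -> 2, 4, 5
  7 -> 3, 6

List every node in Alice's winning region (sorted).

A0 = {3}
A1: add {4, 7} — 4 (Alice) has 4→3; 7 (Alice) has 7→3.
A2: add {1, 6} — 1 (Alice) has 1→7; 6 (Alice) has 6→4.
A3 = A2; e.g. 2 (Bob) can still go to 5. Fixed point.
Alice's winning region = {1, 3, 4, 6, 7}.

1, 3, 4, 6, 7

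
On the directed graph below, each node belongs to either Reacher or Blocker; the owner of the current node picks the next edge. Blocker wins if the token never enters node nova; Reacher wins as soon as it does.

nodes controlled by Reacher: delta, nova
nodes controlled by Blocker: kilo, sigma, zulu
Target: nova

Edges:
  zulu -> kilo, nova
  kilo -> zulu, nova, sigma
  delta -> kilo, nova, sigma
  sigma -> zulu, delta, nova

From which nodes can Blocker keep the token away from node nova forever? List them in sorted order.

kilo, sigma, zulu

A0 = {nova}
A1: add {delta} — delta (Reacher) has delta→nova.
A2 = A1; e.g. zulu (Blocker) can still go to kilo. Fixed point.
Reacher's attractor = {delta, nova}; Blocker avoids the target exactly from the complement.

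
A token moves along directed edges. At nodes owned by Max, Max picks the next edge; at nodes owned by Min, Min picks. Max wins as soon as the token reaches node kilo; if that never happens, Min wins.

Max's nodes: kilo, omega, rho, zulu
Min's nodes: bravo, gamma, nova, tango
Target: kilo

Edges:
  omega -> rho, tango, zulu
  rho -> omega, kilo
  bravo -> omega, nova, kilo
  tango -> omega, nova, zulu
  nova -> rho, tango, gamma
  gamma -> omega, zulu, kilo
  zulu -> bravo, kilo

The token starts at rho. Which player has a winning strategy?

A0 = {kilo}
A1: add {rho, zulu} — rho (Max) has rho→kilo; zulu (Max) has zulu→kilo.
rho ∈ A1, so Max can force the target.

Max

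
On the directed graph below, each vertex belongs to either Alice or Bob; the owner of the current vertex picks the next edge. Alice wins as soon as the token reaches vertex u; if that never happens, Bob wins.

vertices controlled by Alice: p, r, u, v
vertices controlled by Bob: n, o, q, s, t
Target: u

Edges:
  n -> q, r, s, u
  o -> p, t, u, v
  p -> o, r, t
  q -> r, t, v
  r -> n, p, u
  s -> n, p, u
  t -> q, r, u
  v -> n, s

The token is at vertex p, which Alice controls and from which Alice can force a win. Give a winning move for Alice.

r

A0 = {u}
A1: add {r} — r (Alice) has r→u.
A2: add {p} — p (Alice) has p→r.
A3 = A2; e.g. n (Bob) can still go to q. Fixed point.
From p, successor r is in the attractor (rank 1); the other successors o, t are not.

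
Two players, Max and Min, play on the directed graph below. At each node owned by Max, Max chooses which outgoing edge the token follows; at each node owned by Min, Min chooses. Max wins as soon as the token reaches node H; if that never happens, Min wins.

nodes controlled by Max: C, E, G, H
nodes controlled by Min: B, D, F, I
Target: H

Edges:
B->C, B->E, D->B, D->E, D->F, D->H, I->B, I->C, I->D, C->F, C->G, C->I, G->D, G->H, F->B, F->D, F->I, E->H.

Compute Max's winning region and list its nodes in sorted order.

B, C, E, G, H

A0 = {H}
A1: add {E, G} — E (Max) has E→H; G (Max) has G→H.
A2: add {C} — C (Max) has C→G.
A3: add {B} — B (Min): all of {C, E} already in.
A4 = A3; e.g. D (Min) can still go to F. Fixed point.
Max's winning region = {B, C, E, G, H}.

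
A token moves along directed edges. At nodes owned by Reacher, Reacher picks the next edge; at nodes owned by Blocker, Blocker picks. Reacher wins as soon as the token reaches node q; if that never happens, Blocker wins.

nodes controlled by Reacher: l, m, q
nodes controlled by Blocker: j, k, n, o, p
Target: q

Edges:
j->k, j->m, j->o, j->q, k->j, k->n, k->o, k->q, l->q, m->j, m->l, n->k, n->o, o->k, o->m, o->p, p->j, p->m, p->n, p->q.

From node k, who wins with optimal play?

Blocker

A0 = {q}
A1: add {l} — l (Reacher) has l→q.
A2: add {m} — m (Reacher) has m→l.
A3 = A2; e.g. j (Blocker) can still go to k. Fixed point.
k never enters the attractor, so Blocker can avoid the target forever.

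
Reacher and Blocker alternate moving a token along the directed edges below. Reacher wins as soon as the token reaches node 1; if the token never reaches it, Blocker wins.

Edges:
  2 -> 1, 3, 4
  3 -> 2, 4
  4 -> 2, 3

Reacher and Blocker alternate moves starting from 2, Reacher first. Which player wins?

Reacher

Track states (vertex, player-to-move).
A0 = {(1,Reacher), (1,Blocker)}
A1: add {(2,Reacher)}.
(2,Reacher) ∈ A1 ⇒ Reacher forces the target.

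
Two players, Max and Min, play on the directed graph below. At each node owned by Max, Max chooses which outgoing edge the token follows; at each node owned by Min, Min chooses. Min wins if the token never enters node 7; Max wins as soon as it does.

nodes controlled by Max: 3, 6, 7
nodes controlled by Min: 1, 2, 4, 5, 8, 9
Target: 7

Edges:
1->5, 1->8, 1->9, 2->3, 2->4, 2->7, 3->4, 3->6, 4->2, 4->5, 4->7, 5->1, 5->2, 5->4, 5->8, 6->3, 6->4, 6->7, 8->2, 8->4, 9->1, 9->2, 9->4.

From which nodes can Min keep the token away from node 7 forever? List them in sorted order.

1, 2, 4, 5, 8, 9

A0 = {7}
A1: add {6} — 6 (Max) has 6→7.
A2: add {3} — 3 (Max) has 3→6.
A3 = A2; e.g. 1 (Min) can still go to 5. Fixed point.
Max's attractor = {3, 6, 7}; Min avoids the target exactly from the complement.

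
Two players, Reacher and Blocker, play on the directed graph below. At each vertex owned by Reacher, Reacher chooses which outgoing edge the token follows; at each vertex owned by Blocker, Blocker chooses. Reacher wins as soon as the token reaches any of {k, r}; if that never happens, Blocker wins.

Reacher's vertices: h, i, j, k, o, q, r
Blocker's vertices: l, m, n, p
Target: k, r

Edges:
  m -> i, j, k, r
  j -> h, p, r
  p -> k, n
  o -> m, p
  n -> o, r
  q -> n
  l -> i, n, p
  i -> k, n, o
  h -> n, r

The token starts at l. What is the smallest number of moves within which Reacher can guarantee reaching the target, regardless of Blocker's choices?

A0 = {k, r}
A1: add {h, i, j} — h (Reacher) has h→r; i (Reacher) has i→k; j (Reacher) has j→r.
A2: add {m} — m (Blocker): all of {i, j, k, r} already in.
A3: add {o} — o (Reacher) has o→m.
A4: add {n} — n (Blocker): all of {o, r} already in.
A5: add {p, q} — p (Blocker): all of {k, n} already in; q (Reacher) has q→n.
A6: add {l} — l (Blocker): all of {i, n, p} already in.
A6 = all vertices. Fixed point.
l enters the attractor at level 6, so Reacher can force the target in 6 moves from there.

6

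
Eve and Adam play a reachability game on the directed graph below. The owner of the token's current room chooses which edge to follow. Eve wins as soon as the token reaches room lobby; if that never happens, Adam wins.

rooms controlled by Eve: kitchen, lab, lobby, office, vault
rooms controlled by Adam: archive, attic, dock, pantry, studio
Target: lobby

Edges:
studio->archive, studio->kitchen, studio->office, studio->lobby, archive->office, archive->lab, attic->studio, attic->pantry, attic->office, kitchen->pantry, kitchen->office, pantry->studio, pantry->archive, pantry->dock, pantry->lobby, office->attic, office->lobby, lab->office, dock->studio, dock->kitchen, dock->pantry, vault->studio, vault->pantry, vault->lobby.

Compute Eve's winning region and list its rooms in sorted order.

A0 = {lobby}
A1: add {office, vault} — office (Eve) has office→lobby; vault (Eve) has vault→lobby.
A2: add {kitchen, lab} — kitchen (Eve) has kitchen→office; lab (Eve) has lab→office.
A3: add {archive} — archive (Adam): all of {office, lab} already in.
A4: add {studio} — studio (Adam): all of {archive, kitchen, office, lobby} already in.
A5 = A4; e.g. attic (Adam) can still go to pantry. Fixed point.
Eve's winning region = {archive, kitchen, lab, lobby, office, studio, vault}.

archive, kitchen, lab, lobby, office, studio, vault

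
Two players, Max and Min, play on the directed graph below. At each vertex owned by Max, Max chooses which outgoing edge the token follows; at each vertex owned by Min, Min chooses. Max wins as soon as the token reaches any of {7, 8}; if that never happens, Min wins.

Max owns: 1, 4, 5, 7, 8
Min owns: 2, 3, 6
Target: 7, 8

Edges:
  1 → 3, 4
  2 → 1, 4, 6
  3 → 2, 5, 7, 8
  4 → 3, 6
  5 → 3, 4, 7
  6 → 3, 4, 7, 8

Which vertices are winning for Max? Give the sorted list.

5, 7, 8

A0 = {7, 8}
A1: add {5} — 5 (Max) has 5→7.
A2 = A1; e.g. 1 (Max) has no edge into A1. Fixed point.
Max's winning region = {5, 7, 8}.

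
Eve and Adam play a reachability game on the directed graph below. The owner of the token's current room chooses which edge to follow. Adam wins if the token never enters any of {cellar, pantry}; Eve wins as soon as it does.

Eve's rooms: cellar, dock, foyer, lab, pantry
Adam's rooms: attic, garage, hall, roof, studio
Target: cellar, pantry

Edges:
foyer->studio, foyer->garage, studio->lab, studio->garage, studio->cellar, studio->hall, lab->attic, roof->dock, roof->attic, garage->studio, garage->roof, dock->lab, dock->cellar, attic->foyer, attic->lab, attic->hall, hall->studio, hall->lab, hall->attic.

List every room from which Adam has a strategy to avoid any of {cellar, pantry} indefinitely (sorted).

A0 = {cellar, pantry}
A1: add {dock} — dock (Eve) has dock→cellar.
A2 = A1; e.g. foyer (Eve) has no edge into A1. Fixed point.
Eve's attractor = {cellar, dock, pantry}; Adam avoids the target exactly from the complement.

attic, foyer, garage, hall, lab, roof, studio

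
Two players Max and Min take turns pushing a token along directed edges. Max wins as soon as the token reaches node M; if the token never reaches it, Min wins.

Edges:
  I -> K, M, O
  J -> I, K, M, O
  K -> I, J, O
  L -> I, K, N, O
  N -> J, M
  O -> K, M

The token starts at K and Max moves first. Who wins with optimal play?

Track states (vertex, player-to-move).
A0 = {(M,Max), (M,Min)}
A1: add {(I,Max), (J,Max), (N,Max), (O,Max)}.
A2: add {(K,Min), (N,Min)}.
A3: add {(L,Max)}.
A4 = A3; e.g. (I,Min) stays out. (K,Max) never enters ⇒ Min avoids the target.

Min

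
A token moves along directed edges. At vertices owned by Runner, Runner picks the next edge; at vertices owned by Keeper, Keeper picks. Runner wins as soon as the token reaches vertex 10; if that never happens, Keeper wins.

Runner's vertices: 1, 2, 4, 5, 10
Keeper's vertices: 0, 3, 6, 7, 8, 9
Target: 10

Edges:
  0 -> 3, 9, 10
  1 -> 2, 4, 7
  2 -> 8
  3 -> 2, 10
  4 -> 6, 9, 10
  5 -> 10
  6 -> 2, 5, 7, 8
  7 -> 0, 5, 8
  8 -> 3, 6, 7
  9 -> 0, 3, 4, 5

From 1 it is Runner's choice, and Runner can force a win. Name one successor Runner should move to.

4

A0 = {10}
A1: add {4, 5} — 4 (Runner) has 4→10; 5 (Runner) has 5→10.
A2: add {1} — 1 (Runner) has 1→4.
A3 = A2; e.g. 0 (Keeper) can still go to 3. Fixed point.
From 1, successor 4 is in the attractor (rank 1); the other successors 2, 7 are not.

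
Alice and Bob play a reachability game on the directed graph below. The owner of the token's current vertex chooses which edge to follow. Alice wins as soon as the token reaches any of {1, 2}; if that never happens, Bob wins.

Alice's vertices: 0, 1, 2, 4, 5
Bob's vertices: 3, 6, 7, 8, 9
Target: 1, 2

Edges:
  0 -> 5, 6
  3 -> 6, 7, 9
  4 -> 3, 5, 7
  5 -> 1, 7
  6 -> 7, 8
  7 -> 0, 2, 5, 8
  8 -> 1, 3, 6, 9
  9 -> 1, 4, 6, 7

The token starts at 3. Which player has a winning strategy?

A0 = {1, 2}
A1: add {5} — 5 (Alice) has 5→1.
A2: add {0, 4} — 0 (Alice) has 0→5; 4 (Alice) has 4→5.
A3 = A2; e.g. 3 (Bob) can still go to 6. Fixed point.
3 never enters the attractor, so Bob can avoid the target forever.

Bob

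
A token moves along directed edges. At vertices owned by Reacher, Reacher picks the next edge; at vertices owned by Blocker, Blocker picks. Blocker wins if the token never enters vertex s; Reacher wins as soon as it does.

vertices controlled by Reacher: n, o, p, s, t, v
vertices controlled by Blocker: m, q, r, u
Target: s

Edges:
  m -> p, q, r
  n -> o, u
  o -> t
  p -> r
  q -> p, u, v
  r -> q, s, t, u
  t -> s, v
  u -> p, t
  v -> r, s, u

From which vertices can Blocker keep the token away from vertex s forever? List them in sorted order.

m, p, q, r, u

A0 = {s}
A1: add {t, v} — t (Reacher) has t→s; v (Reacher) has v→s.
A2: add {o} — o (Reacher) has o→t.
A3: add {n} — n (Reacher) has n→o.
A4 = A3; e.g. m (Blocker) can still go to p. Fixed point.
Reacher's attractor = {n, o, s, t, v}; Blocker avoids the target exactly from the complement.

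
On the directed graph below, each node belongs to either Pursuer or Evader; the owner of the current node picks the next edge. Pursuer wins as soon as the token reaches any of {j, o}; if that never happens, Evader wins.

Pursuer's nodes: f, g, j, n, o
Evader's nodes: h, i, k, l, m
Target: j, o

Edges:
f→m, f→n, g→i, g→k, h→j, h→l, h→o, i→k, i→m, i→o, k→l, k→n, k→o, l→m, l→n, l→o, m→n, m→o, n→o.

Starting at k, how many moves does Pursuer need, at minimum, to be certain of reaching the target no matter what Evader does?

4

A0 = {j, o}
A1: add {n} — n (Pursuer) has n→o.
A2: add {f, m} — f (Pursuer) has f→n; m (Evader): all of {n, o} already in.
A3: add {l} — l (Evader): all of {m, n, o} already in.
A4: add {h, k} — h (Evader): all of {j, l, o} already in; k (Evader): all of {l, n, o} already in.
k enters the attractor at level 4, so Pursuer can force the target in 4 moves from there.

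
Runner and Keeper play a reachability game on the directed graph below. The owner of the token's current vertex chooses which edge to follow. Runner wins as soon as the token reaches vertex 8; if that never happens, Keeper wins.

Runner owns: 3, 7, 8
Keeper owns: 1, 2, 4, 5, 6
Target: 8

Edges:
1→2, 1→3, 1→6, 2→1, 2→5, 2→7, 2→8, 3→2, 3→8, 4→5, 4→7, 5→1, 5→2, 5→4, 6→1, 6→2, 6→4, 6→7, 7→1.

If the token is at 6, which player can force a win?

A0 = {8}
A1: add {3} — 3 (Runner) has 3→8.
A2 = A1; e.g. 1 (Keeper) can still go to 2. Fixed point.
6 never enters the attractor, so Keeper can avoid the target forever.

Keeper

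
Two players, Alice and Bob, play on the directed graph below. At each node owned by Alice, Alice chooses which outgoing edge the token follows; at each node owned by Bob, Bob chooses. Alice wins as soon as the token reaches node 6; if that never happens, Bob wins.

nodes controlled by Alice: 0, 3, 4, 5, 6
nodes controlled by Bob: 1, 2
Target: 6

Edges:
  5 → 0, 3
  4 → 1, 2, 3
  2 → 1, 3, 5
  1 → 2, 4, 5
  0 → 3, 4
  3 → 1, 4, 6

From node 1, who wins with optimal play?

A0 = {6}
A1: add {3} — 3 (Alice) has 3→6.
A2: add {0, 4, 5} — 0 (Alice) has 0→3; 4 (Alice) has 4→3; 5 (Alice) has 5→3.
A3 = A2; e.g. 1 (Bob) can still go to 2. Fixed point.
1 never enters the attractor, so Bob can avoid the target forever.

Bob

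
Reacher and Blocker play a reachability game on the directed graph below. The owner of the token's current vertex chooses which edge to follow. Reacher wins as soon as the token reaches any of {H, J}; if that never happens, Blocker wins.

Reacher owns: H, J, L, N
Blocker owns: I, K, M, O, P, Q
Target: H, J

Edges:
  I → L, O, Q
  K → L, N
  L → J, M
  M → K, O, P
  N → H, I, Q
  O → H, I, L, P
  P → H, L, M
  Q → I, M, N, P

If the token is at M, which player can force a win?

Blocker

A0 = {H, J}
A1: add {L, N} — L (Reacher) has L→J; N (Reacher) has N→H.
A2: add {K} — K (Blocker): all of {L, N} already in.
A3 = A2; e.g. I (Blocker) can still go to O. Fixed point.
M never enters the attractor, so Blocker can avoid the target forever.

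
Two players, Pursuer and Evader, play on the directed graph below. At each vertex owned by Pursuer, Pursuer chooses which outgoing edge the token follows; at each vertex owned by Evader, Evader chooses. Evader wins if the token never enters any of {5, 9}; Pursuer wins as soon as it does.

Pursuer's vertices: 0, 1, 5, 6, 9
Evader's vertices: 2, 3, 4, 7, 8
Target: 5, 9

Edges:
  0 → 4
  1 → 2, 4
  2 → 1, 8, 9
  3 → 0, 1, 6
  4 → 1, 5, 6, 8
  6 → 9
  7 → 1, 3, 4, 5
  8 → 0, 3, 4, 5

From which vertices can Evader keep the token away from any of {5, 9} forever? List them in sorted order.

0, 1, 2, 3, 4, 7, 8

A0 = {5, 9}
A1: add {6} — 6 (Pursuer) has 6→9.
A2 = A1; e.g. 0 (Pursuer) has no edge into A1. Fixed point.
Pursuer's attractor = {5, 6, 9}; Evader avoids the target exactly from the complement.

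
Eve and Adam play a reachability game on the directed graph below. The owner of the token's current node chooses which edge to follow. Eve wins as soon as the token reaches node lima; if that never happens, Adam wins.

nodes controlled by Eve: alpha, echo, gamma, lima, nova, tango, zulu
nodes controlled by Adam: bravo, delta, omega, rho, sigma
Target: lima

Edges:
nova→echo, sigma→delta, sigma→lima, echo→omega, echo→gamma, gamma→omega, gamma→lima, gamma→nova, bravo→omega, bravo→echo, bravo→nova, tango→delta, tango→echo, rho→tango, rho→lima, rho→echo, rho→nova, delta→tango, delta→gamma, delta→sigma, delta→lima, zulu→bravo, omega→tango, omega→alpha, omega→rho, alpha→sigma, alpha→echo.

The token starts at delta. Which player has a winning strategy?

A0 = {lima}
A1: add {gamma} — gamma (Eve) has gamma→lima.
A2: add {echo} — echo (Eve) has echo→gamma.
A3: add {alpha, nova, tango} — tango (Eve) has tango→echo; alpha (Eve) has alpha→echo; nova (Eve) has nova→echo.
A4: add {rho} — rho (Adam): all of {tango, lima, echo, nova} already in.
A5: add {omega} — omega (Adam): all of {tango, alpha, rho} already in.
A6: add {bravo} — bravo (Adam): all of {omega, echo, nova} already in.
A7: add {zulu} — zulu (Eve) has zulu→bravo.
A8 = A7; e.g. sigma (Adam) can still go to delta. Fixed point.
delta never enters the attractor, so Adam can avoid the target forever.

Adam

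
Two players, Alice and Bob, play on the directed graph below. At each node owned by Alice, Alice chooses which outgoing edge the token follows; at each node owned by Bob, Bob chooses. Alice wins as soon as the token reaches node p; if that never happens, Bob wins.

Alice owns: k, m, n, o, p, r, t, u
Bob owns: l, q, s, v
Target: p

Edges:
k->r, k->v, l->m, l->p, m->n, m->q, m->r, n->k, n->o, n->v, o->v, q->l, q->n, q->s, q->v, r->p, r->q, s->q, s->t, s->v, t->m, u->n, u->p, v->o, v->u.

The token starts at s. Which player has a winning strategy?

A0 = {p}
A1: add {r, u} — r (Alice) has r→p; u (Alice) has u→p.
A2: add {k, m} — k (Alice) has k→r; m (Alice) has m→r.
A3: add {l, n, t} — l (Bob): all of {m, p} already in; n (Alice) has n→k; t (Alice) has t→m.
A4 = A3; e.g. o (Alice) has no edge into A3. Fixed point.
s never enters the attractor, so Bob can avoid the target forever.

Bob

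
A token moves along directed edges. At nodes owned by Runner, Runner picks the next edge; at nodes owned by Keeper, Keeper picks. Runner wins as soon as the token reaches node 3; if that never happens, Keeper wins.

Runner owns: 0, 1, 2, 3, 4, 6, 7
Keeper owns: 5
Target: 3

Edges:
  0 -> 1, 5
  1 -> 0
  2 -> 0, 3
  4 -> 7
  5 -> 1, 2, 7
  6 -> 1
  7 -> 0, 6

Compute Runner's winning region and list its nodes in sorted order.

2, 3

A0 = {3}
A1: add {2} — 2 (Runner) has 2→3.
A2 = A1; e.g. 0 (Runner) has no edge into A1. Fixed point.
Runner's winning region = {2, 3}.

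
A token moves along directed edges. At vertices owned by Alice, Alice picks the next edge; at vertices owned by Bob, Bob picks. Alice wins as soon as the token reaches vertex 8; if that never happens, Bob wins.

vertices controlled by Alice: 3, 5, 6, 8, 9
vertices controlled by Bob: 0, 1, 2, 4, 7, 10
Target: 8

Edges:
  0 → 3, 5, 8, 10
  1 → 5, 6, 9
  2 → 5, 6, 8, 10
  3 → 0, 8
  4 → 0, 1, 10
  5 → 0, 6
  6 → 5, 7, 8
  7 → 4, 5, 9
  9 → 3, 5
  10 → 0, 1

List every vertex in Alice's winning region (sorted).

1, 3, 5, 6, 8, 9

A0 = {8}
A1: add {3, 6} — 3 (Alice) has 3→8; 6 (Alice) has 6→8.
A2: add {5, 9} — 5 (Alice) has 5→6; 9 (Alice) has 9→3.
A3: add {1} — 1 (Bob): all of {5, 6, 9} already in.
A4 = A3; e.g. 0 (Bob) can still go to 10. Fixed point.
Alice's winning region = {1, 3, 5, 6, 8, 9}.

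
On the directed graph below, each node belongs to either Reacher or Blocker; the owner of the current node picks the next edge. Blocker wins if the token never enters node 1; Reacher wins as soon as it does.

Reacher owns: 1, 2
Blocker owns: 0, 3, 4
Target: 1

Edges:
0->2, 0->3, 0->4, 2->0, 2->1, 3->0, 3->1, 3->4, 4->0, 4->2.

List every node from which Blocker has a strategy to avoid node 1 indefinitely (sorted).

0, 3, 4

A0 = {1}
A1: add {2} — 2 (Reacher) has 2→1.
A2 = A1; e.g. 0 (Blocker) can still go to 3. Fixed point.
Reacher's attractor = {1, 2}; Blocker avoids the target exactly from the complement.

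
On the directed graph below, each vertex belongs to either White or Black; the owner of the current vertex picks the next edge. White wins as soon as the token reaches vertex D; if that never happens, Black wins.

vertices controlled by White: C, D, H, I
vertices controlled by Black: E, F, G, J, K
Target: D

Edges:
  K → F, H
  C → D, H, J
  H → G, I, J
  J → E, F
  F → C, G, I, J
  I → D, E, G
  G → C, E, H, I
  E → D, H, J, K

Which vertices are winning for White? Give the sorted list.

C, D, H, I

A0 = {D}
A1: add {C, I} — C (White) has C→D; I (White) has I→D.
A2: add {H} — H (White) has H→I.
A3 = A2; e.g. E (Black) can still go to J. Fixed point.
White's winning region = {C, D, H, I}.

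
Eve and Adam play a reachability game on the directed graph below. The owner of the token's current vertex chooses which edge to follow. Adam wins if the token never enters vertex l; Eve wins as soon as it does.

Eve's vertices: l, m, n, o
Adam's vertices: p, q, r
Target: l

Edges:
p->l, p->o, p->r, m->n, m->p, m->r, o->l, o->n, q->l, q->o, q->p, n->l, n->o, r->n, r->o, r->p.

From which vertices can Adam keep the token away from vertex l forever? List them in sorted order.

p, q, r

A0 = {l}
A1: add {n, o} — n (Eve) has n→l; o (Eve) has o→l.
A2: add {m} — m (Eve) has m→n.
A3 = A2; e.g. p (Adam) can still go to r. Fixed point.
Eve's attractor = {l, m, n, o}; Adam avoids the target exactly from the complement.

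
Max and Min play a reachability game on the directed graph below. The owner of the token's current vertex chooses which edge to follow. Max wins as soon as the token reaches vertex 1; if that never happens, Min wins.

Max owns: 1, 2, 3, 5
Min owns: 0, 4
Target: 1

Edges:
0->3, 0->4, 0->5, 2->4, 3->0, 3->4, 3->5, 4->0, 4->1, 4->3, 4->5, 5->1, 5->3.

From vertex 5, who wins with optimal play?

Max

A0 = {1}
A1: add {5} — 5 (Max) has 5→1.
5 ∈ A1, so Max can force the target.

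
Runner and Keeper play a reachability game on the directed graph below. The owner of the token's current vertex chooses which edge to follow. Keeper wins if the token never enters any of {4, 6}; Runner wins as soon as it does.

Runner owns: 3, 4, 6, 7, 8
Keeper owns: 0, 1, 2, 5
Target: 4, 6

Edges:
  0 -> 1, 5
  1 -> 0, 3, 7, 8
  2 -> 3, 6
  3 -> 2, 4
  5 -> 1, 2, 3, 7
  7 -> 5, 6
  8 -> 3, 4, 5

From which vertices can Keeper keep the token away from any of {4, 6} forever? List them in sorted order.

0, 1, 5

A0 = {4, 6}
A1: add {3, 7, 8} — 3 (Runner) has 3→4; 7 (Runner) has 7→6; 8 (Runner) has 8→4.
A2: add {2} — 2 (Keeper): all of {3, 6} already in.
A3 = A2; e.g. 0 (Keeper) can still go to 1. Fixed point.
Runner's attractor = {2, 3, 4, 6, 7, 8}; Keeper avoids the target exactly from the complement.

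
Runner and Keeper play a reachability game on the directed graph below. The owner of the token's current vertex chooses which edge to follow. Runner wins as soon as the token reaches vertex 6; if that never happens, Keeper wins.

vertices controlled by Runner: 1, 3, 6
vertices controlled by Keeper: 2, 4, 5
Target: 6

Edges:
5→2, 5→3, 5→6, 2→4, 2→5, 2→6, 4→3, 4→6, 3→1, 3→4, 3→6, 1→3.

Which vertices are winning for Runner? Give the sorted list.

1, 3, 4, 6

A0 = {6}
A1: add {3} — 3 (Runner) has 3→6.
A2: add {1, 4} — 1 (Runner) has 1→3; 4 (Keeper): all of {3, 6} already in.
A3 = A2; e.g. 2 (Keeper) can still go to 5. Fixed point.
Runner's winning region = {1, 3, 4, 6}.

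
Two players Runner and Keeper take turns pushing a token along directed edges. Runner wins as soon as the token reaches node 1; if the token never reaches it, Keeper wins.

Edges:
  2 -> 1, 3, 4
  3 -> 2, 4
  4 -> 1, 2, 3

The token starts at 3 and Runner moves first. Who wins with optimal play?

Track states (vertex, player-to-move).
A0 = {(1,Runner), (1,Keeper)}
A1: add {(2,Runner), (4,Runner)}.
A2: add {(3,Keeper)}.
A3 = A2; e.g. (2,Keeper) stays out. (3,Runner) never enters ⇒ Keeper avoids the target.

Keeper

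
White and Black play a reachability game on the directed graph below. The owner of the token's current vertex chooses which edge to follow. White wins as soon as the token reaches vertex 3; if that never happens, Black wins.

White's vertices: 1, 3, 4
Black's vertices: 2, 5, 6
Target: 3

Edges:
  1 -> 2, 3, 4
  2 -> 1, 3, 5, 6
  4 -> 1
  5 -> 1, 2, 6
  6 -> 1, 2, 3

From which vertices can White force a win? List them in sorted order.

A0 = {3}
A1: add {1} — 1 (White) has 1→3.
A2: add {4} — 4 (White) has 4→1.
A3 = A2; e.g. 2 (Black) can still go to 5. Fixed point.
White's winning region = {1, 3, 4}.

1, 3, 4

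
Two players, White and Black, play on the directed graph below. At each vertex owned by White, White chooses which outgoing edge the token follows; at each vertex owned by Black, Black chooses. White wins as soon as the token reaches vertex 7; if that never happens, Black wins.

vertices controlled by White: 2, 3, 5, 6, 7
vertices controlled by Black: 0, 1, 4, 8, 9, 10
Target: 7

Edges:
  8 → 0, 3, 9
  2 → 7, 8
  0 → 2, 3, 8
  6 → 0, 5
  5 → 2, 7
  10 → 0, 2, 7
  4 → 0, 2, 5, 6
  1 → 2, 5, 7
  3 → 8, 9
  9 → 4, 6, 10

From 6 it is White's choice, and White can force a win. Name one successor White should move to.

5

A0 = {7}
A1: add {2, 5} — 2 (White) has 2→7; 5 (White) has 5→7.
A2: add {1, 6} — 1 (Black): all of {2, 5, 7} already in; 6 (White) has 6→5.
A3 = A2; e.g. 0 (Black) can still go to 3. Fixed point.
From 6, successor 5 is in the attractor (rank 1); the other successor 0 is not.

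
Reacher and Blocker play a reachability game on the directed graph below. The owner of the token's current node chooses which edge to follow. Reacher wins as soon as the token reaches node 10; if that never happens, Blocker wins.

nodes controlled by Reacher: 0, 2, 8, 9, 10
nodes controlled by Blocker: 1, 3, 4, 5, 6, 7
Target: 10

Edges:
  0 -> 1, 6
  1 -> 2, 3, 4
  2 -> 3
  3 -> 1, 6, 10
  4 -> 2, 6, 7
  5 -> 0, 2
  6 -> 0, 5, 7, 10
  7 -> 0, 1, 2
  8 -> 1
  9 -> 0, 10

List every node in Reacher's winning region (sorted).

A0 = {10}
A1: add {9} — 9 (Reacher) has 9→10.
A2 = A1; e.g. 0 (Reacher) has no edge into A1. Fixed point.
Reacher's winning region = {9, 10}.

9, 10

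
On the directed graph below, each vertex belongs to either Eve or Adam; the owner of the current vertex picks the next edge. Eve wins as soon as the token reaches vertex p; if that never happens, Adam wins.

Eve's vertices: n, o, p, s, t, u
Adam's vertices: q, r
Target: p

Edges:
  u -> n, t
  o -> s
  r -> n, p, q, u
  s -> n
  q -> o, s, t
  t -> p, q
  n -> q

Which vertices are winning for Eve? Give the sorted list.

A0 = {p}
A1: add {t} — t (Eve) has t→p.
A2: add {u} — u (Eve) has u→t.
A3 = A2; e.g. n (Eve) has no edge into A2. Fixed point.
Eve's winning region = {p, t, u}.

p, t, u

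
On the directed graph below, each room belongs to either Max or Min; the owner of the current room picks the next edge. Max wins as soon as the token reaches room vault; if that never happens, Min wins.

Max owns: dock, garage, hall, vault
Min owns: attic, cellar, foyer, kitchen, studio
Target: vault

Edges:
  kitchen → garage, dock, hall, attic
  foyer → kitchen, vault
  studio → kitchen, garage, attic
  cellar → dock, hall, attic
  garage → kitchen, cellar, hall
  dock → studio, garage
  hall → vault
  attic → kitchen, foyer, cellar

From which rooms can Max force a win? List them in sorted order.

dock, garage, hall, vault

A0 = {vault}
A1: add {hall} — hall (Max) has hall→vault.
A2: add {garage} — garage (Max) has garage→hall.
A3: add {dock} — dock (Max) has dock→garage.
A4 = A3; e.g. kitchen (Min) can still go to attic. Fixed point.
Max's winning region = {dock, garage, hall, vault}.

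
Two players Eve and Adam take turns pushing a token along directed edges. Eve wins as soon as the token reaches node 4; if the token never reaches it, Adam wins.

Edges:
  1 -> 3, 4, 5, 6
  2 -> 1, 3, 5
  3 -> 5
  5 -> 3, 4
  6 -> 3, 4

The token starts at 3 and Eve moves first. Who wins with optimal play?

Adam

Track states (vertex, player-to-move).
A0 = {(4,Eve), (4,Adam)}
A1: add {(1,Eve), (5,Eve), (6,Eve)}.
A2: add {(3,Adam)}.
A3: add {(2,Eve)}.
A4 = A3; e.g. (1,Adam) stays out. (3,Eve) never enters ⇒ Adam avoids the target.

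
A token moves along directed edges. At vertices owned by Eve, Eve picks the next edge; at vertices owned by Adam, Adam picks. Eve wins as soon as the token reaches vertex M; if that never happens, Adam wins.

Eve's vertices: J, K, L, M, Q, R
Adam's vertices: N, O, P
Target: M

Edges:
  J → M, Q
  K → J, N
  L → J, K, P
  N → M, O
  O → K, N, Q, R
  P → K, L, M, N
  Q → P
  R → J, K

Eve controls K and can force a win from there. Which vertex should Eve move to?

A0 = {M}
A1: add {J} — J (Eve) has J→M.
A2: add {K, L, R} — K (Eve) has K→J; L (Eve) has L→J; R (Eve) has R→J.
A3 = A2; e.g. N (Adam) can still go to O. Fixed point.
From K, successor J is in the attractor (rank 1); the other successor N is not.

J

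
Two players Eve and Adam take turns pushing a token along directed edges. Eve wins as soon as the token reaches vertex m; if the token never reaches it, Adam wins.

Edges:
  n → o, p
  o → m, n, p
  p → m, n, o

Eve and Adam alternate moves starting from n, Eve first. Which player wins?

Adam

Track states (vertex, player-to-move).
A0 = {(m,Eve), (m,Adam)}
A1: add {(o,Eve), (p,Eve)}.
A2: add {(n,Adam)}.
A3 = A2; e.g. (n,Eve) stays out. (n,Eve) never enters ⇒ Adam avoids the target.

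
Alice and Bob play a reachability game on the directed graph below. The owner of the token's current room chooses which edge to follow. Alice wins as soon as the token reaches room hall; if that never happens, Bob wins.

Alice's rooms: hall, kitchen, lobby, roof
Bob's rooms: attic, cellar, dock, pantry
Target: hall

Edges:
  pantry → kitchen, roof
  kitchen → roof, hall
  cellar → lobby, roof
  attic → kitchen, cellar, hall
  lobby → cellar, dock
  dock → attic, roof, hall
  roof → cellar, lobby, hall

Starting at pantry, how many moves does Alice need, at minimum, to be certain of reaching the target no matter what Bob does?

A0 = {hall}
A1: add {kitchen, roof} — kitchen (Alice) has kitchen→hall; roof (Alice) has roof→hall.
A2: add {pantry} — pantry (Bob): all of {kitchen, roof} already in.
A3 = A2; e.g. cellar (Bob) can still go to lobby. Fixed point.
pantry enters the attractor at level 2, so Alice can force the target in 2 moves from there.

2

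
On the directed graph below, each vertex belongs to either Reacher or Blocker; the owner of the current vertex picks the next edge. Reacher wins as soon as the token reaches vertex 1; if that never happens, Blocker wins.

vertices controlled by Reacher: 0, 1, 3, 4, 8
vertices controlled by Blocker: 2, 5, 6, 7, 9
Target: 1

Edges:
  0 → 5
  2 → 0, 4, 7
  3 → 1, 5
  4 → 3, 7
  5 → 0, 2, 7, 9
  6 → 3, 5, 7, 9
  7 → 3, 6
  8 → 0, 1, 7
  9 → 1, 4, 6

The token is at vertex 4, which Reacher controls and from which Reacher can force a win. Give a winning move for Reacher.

A0 = {1}
A1: add {3, 8} — 3 (Reacher) has 3→1; 8 (Reacher) has 8→1.
A2: add {4} — 4 (Reacher) has 4→3.
A3 = A2; e.g. 0 (Reacher) has no edge into A2. Fixed point.
From 4, successor 3 is in the attractor (rank 1); the other successor 7 is not.

3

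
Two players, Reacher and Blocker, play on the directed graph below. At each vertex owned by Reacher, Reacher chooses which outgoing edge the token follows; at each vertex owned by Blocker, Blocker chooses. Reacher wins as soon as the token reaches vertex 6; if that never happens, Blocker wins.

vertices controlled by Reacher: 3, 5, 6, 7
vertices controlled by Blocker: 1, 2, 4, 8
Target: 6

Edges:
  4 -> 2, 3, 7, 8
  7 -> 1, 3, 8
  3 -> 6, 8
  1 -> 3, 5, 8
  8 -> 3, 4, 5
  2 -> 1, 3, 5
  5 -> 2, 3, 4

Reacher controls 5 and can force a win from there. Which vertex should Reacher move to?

A0 = {6}
A1: add {3} — 3 (Reacher) has 3→6.
A2: add {5, 7} — 5 (Reacher) has 5→3; 7 (Reacher) has 7→3.
A3 = A2; e.g. 1 (Blocker) can still go to 8. Fixed point.
From 5, successor 3 is in the attractor (rank 1); the other successors 2, 4 are not.

3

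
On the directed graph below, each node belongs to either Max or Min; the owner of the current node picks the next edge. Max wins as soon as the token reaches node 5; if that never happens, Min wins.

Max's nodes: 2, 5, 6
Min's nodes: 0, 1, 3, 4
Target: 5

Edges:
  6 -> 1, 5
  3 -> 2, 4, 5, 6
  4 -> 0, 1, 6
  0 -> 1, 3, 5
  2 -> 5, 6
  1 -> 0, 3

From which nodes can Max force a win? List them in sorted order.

2, 5, 6

A0 = {5}
A1: add {2, 6} — 2 (Max) has 2→5; 6 (Max) has 6→5.
A2 = A1; e.g. 0 (Min) can still go to 1. Fixed point.
Max's winning region = {2, 5, 6}.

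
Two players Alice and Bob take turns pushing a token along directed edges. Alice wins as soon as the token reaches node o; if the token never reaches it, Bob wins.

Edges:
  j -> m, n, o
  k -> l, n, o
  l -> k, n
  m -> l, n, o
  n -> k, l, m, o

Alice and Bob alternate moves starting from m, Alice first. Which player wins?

Alice

Track states (vertex, player-to-move).
A0 = {(o,Alice), (o,Bob)}
A1: add {(j,Alice), (k,Alice), (m,Alice), (n,Alice)}.
(m,Alice) ∈ A1 ⇒ Alice forces the target.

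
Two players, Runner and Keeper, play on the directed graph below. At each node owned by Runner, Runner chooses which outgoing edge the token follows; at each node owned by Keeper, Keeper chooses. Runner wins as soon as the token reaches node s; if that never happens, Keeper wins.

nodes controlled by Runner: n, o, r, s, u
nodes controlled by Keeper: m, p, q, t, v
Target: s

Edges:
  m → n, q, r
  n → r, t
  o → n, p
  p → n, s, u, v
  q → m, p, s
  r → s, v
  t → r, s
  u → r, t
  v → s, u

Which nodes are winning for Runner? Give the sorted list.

A0 = {s}
A1: add {r} — r (Runner) has r→s.
A2: add {n, t, u} — n (Runner) has n→r; t (Keeper): all of {r, s} already in; u (Runner) has u→r.
A3: add {o, v} — o (Runner) has o→n; v (Keeper): all of {s, u} already in.
A4: add {p} — p (Keeper): all of {n, s, u, v} already in.
A5 = A4; e.g. m (Keeper) can still go to q. Fixed point.
Runner's winning region = {n, o, p, r, s, t, u, v}.

n, o, p, r, s, t, u, v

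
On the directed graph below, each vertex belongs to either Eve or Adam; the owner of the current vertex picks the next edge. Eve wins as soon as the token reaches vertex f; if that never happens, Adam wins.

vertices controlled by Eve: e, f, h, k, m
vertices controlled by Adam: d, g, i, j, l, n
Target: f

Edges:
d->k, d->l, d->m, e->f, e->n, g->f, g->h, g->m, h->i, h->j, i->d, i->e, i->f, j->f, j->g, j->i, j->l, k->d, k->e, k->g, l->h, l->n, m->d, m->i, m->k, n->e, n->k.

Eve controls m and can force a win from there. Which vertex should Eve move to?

k

A0 = {f}
A1: add {e} — e (Eve) has e→f.
A2: add {k} — k (Eve) has k→e.
A3: add {m, n} — m (Eve) has m→k; n (Adam): all of {e, k} already in.
A4 = A3; e.g. d (Adam) can still go to l. Fixed point.
From m, successor k is in the attractor (rank 2); the other successors d, i are not.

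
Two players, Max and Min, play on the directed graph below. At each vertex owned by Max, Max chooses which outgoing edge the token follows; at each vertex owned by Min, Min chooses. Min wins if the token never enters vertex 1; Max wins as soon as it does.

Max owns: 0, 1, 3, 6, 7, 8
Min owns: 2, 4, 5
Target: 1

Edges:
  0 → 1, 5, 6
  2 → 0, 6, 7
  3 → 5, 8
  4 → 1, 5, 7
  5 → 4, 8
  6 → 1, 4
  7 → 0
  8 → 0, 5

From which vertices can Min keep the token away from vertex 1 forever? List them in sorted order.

4, 5

A0 = {1}
A1: add {0, 6} — 0 (Max) has 0→1; 6 (Max) has 6→1.
A2: add {7, 8} — 7 (Max) has 7→0; 8 (Max) has 8→0.
A3: add {2, 3} — 2 (Min): all of {0, 6, 7} already in; 3 (Max) has 3→8.
A4 = A3; e.g. 4 (Min) can still go to 5. Fixed point.
Max's attractor = {0, 1, 2, 3, 6, 7, 8}; Min avoids the target exactly from the complement.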